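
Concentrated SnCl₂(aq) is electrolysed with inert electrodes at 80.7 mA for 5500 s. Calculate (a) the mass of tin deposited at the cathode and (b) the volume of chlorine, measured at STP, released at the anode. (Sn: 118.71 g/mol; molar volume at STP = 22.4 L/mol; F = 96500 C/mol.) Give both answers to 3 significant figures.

Q = 0.0807 × 5500 = 443.9 C; n(e⁻) = 443.9 / 96500 = 0.004600 mol
Cathode: Sn²⁺ + 2e⁻ → Sn → n(Sn) = 0.004600/2 = 0.002300 mol → 0.273 g
Anode: 2Cl⁻ → Cl₂ + 2e⁻ → n(Cl₂) = 0.004600/2 = 0.002300 mol → 0.0515 L

0.273 g Sn; 0.0515 L Cl₂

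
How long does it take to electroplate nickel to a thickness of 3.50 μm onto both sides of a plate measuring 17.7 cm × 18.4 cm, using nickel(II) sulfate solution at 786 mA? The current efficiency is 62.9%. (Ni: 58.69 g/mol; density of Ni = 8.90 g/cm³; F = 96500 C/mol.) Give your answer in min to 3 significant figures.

225 min

Plated area = 2 × 17.7 × 18.4 = 651.4 cm²
Volume = 651.4 × 3.50×10⁻⁴ cm = 0.2280 cm³
m(Ni) = 0.2280 × 8.90 = 2.029 g
n(Ni) = 2.029 / 58.69 = 0.03457 mol; n(e⁻) = 2 × 0.03457 = 0.06914 mol
Q = 0.06914 × 96500 / 0.629 = 10610 C
t = 10610 / 0.786 = 13500 s = 225 min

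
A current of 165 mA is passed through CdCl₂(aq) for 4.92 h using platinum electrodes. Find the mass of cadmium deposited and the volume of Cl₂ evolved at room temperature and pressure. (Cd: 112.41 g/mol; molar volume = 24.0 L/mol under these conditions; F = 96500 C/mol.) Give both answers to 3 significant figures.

1.70 g Cd; 0.363 L Cl₂

Q = 0.165 × 17712 = 2922 C; n(e⁻) = 2922 / 96500 = 0.03028 mol
Cathode: Cd²⁺ + 2e⁻ → Cd → n(Cd) = 0.03028/2 = 0.01514 mol → 1.70 g
Anode: 2Cl⁻ → Cl₂ + 2e⁻ → n(Cl₂) = 0.03028/2 = 0.01514 mol → 0.363 L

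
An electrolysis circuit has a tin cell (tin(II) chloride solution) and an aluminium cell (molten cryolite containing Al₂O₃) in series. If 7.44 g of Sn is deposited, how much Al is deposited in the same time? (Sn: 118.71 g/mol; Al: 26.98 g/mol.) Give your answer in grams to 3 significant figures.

n(Sn) = 7.44 / 118.71 = 0.06267 mol
Sn²⁺ + 2e⁻ → Sn, so n(e⁻) = 2 × 0.06267 = 0.1253 mol
Same current for the same time ⇒ same n(e⁻) = 0.1253 mol in both cells.
Al³⁺ + 3e⁻ → Al, so n(Al) = 0.1253 / 3 = 0.04177 mol
m(Al) = 0.04177 × 26.98 = 1.13 g

1.13 g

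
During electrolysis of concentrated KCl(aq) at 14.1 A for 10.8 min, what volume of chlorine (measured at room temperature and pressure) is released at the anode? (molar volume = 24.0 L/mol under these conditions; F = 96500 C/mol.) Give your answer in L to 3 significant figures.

Q = It = 14.1 × 648 = 9137 C
Moles of electrons = 9137 / 96500 = 0.09468 mol
2Cl⁻ → Cl₂ + 2e⁻, so n(Cl₂) = 0.09468 / 2 = 0.04734 mol
V = 0.04734 × 24.0 = 1.136 L

1.14 L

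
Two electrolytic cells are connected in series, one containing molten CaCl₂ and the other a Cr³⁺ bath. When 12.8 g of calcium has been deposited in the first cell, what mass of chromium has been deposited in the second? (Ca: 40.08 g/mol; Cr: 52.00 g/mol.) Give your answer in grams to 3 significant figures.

n(Ca) = 12.8 / 40.08 = 0.3194 mol
Ca²⁺ + 2e⁻ → Ca, so n(e⁻) = 2 × 0.3194 = 0.6388 mol
Since the cells are in series, n(e⁻) in the Cr cell is also 0.6388 mol.
Cr³⁺ + 3e⁻ → Cr, so n(Cr) = 0.6388 / 3 = 0.2129 mol
m(Cr) = 0.2129 × 52.00 = 11.1 g

11.1 g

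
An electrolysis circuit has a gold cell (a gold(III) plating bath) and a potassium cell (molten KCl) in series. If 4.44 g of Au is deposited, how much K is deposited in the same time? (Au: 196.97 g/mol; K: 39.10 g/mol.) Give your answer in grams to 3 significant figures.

2.64 g

n(Au) = 4.44 / 196.97 = 0.02254 mol
Au³⁺ + 3e⁻ → Au, so n(e⁻) = 3 × 0.02254 = 0.06762 mol
The cells are in series, so the same charge (and hence the same n(e⁻) = 0.06762 mol) passes through both.
K⁺ + e⁻ → K, so n(K) = 0.06762 mol
m(K) = 0.06762 × 39.10 = 2.64 g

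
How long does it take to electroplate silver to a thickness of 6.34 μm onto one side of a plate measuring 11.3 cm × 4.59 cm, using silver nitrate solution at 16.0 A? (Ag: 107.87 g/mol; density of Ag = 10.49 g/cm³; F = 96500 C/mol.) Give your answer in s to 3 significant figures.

19.3 s

Plated area = 11.3 × 4.59 = 51.87 cm²
Volume = 51.87 × 6.34×10⁻⁴ cm = 0.03289 cm³
m(Ag) = 0.03289 × 10.49 = 0.3450 g
n(Ag) = 0.3450 / 107.87 = 0.003198 mol; n(e⁻) = 0.003198 mol
Q = 0.003198 × 96500 = 308.6 C
t = 308.6 / 16.0 = 19.29 s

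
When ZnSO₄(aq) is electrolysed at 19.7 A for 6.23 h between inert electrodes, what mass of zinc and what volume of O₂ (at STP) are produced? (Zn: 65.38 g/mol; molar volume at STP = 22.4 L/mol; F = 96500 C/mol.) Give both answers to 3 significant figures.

Q = 19.7 × 22428 = 4.418×10^5 C; n(e⁻) = 4.418×10^5 / 96500 = 4.578 mol
Cathode: Zn²⁺ + 2e⁻ → Zn → n(Zn) = 4.578/2 = 2.289 mol → 150 g
Anode: 2H₂O → O₂ + 4H⁺ + 4e⁻ → n(O₂) = 4.578/4 = 1.145 mol → 25.6 L

150 g Zn; 25.6 L O₂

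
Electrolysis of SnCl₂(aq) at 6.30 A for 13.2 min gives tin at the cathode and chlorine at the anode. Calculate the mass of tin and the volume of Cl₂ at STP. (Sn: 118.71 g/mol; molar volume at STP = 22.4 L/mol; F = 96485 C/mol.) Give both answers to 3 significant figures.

3.07 g Sn; 0.579 L Cl₂

Q = 6.30 × 792 = 4990 C; n(e⁻) = 4990 / 96485 = 0.05172 mol
Cathode: Sn²⁺ + 2e⁻ → Sn → n(Sn) = 0.05172/2 = 0.02586 mol → 3.07 g
Anode: 2Cl⁻ → Cl₂ + 2e⁻ → n(Cl₂) = 0.05172/2 = 0.02586 mol → 0.579 L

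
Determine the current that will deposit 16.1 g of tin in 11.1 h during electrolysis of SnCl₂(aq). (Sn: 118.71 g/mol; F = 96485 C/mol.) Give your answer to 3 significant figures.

n(Sn) = 16.1 / 118.71 = 0.1356 mol
Sn²⁺ + 2e⁻ → Sn, so n(e⁻) = 2 × 0.1356 = 0.2712 mol
Q = 0.2712 × 96485 = 26170 C
I = Q / t = 26170 / 39960 s = 0.655 A

0.655 A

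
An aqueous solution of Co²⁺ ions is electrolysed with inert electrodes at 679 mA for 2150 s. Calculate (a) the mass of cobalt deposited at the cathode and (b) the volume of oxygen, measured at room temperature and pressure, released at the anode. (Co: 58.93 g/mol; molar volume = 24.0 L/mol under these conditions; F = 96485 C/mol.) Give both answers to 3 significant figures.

0.446 g Co; 0.0908 L O₂

Q = 0.679 × 2150 = 1460 C; n(e⁻) = 1460 / 96485 = 0.01513 mol
Cathode: Co²⁺ + 2e⁻ → Co → n(Co) = 0.01513/2 = 0.007565 mol → 0.446 g
Anode: 2H₂O → O₂ + 4H⁺ + 4e⁻ → n(O₂) = 0.01513/4 = 0.003783 mol → 0.0908 L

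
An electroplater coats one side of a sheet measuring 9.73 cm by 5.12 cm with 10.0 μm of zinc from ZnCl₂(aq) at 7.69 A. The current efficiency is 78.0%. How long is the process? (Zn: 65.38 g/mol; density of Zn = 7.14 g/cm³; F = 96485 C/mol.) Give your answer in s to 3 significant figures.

Plated area = 9.73 × 5.12 = 49.82 cm²
Volume = 49.82 × 10.0×10⁻⁴ cm = 0.04982 cm³
m(Zn) = 0.04982 × 7.14 = 0.3557 g
n(Zn) = 0.3557 / 65.38 = 0.005441 mol; n(e⁻) = 2 × 0.005441 = 0.01088 mol
Q = 0.01088 × 96485 / 0.780 = 1346 C
t = 1346 / 7.69 = 175.0 s

175 s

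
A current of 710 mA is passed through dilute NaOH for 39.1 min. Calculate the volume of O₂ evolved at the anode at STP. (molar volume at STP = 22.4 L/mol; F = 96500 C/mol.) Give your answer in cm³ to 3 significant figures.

96.7 cm³

Q = It = 0.710 × 2346 = 1666 C
n(e⁻) = 1666 / 96500 = 0.01726 mol
2H₂O → O₂ + 4H⁺ + 4e⁻, so n(O₂) = 0.01726 / 4 = 0.004315 mol
V = 0.004315 × 22.4 = 0.09666 L
= 96.7 cm³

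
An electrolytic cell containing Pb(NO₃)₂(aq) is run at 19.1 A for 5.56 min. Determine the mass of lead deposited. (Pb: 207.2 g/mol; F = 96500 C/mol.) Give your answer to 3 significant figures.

6.84 g

Charge passed = 19.1 × 333.6 = 6372 C
Moles of electrons = 6372 / 96500 = 0.06603 mol
Pb²⁺ + 2e⁻ → Pb, so n(Pb) = 0.06603 / 2 = 0.03302 mol
m = 0.03302 × 207.2 = 6.84 g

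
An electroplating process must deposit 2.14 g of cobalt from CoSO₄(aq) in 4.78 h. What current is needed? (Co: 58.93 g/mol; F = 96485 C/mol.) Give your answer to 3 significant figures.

n(Co) = 2.14 / 58.93 = 0.03631 mol
Co²⁺ + 2e⁻ → Co, so n(e⁻) = 2 × 0.03631 = 0.07262 mol
Q = 0.07262 × 96485 = 7007 C
I = Q / t = 7007 / 17208 s = 0.407 A

0.407 A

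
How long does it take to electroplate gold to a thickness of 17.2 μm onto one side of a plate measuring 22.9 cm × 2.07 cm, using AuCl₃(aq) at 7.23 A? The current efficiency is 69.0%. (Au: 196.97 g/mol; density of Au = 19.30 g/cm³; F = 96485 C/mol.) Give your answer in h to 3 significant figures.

Plated area = 22.9 × 2.07 = 47.40 cm²
Volume = 47.40 × 17.2×10⁻⁴ cm = 0.08153 cm³
m(Au) = 0.08153 × 19.30 = 1.574 g
n(Au) = 1.574 / 196.97 = 0.007991 mol; n(e⁻) = 3 × 0.007991 = 0.02397 mol
Q = 0.02397 × 96485 / 0.690 = 3352 C
t = 3352 / 7.23 = 463.6 s = 0.129 h

0.129 h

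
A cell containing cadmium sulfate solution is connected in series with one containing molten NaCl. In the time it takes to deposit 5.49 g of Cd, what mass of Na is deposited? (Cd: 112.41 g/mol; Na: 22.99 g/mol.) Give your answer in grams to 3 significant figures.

2.25 g

n(Cd) = 5.49 / 112.41 = 0.04884 mol
Cd²⁺ + 2e⁻ → Cd, so n(e⁻) = 2 × 0.04884 = 0.09768 mol
In series, the same 0.09768 mol of electrons flows through the second cell.
Na⁺ + e⁻ → Na, so n(Na) = 0.09768 mol
m(Na) = 0.09768 × 22.99 = 2.25 g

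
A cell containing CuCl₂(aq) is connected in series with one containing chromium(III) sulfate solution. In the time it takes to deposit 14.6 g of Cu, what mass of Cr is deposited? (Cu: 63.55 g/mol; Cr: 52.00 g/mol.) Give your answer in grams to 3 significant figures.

7.96 g

n(Cu) = 14.6 / 63.55 = 0.2297 mol
Cu²⁺ + 2e⁻ → Cu, so n(e⁻) = 2 × 0.2297 = 0.4594 mol
Since the cells are in series, n(e⁻) in the Cr cell is also 0.4594 mol.
Cr³⁺ + 3e⁻ → Cr, so n(Cr) = 0.4594 / 3 = 0.1531 mol
m(Cr) = 0.1531 × 52.00 = 7.96 g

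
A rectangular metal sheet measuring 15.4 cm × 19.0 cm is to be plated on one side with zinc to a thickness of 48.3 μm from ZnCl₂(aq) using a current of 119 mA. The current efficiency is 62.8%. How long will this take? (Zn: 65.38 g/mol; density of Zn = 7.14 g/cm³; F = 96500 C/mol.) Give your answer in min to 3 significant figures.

Plated area = 15.4 × 19.0 = 292.6 cm²
Volume = 292.6 × 48.3×10⁻⁴ cm = 1.413 cm³
m(Zn) = 1.413 × 7.14 = 10.09 g
n(Zn) = 10.09 / 65.38 = 0.1543 mol; n(e⁻) = 2 × 0.1543 = 0.3086 mol
Q = 0.3086 × 96500 / 0.628 = 47420 C
t = 47420 / 0.119 = 3.985×10^5 s = 6640 min

6640 min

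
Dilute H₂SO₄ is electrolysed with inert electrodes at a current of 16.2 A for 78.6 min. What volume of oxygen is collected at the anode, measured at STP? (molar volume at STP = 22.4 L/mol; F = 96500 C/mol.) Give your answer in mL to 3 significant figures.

4430 mL

Q = It = 16.2 × 4716 = 76400 C
n(e⁻) = Q/F = 76400/96500 = 0.7917 mol
2H₂O → O₂ + 4H⁺ + 4e⁻, so n(O₂) = 0.7917 / 4 = 0.1979 mol
V = 0.1979 × 22.4 = 4.433 L
= 4430 mL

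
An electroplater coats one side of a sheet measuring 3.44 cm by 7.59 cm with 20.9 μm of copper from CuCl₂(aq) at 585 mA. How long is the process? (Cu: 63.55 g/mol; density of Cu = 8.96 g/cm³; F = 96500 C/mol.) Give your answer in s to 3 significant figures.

2540 s

Plated area = 3.44 × 7.59 = 26.11 cm²
Volume = 26.11 × 20.9×10⁻⁴ cm = 0.05457 cm³
m(Cu) = 0.05457 × 8.96 = 0.4889 g
n(Cu) = 0.4889 / 63.55 = 0.007693 mol; n(e⁻) = 2 × 0.007693 = 0.01539 mol
Q = 0.01539 × 96500 = 1485 C
t = 1485 / 0.585 = 2538 s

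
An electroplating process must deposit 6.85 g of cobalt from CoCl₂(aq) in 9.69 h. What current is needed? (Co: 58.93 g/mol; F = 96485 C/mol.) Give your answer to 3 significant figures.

0.643 A

n(Co) = 6.85 / 58.93 = 0.1162 mol
Co²⁺ + 2e⁻ → Co, so n(e⁻) = 2 × 0.1162 = 0.2324 mol
Q = 0.2324 × 96485 = 22420 C
I = Q / t = 22420 / 34884 s = 0.643 A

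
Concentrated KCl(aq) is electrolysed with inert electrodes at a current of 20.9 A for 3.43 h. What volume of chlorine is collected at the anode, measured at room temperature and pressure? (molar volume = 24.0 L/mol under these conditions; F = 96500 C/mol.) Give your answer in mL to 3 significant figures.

Q = 20.9 A × 12348 s = 2.581×10^5 C
n(e⁻) = 2.581×10^5 / 96500 = 2.675 mol
2Cl⁻ → Cl₂ + 2e⁻, so n(Cl₂) = 2.675 / 2 = 1.338 mol
V = 1.338 × 24.0 = 32.11 L
= 32100 mL

32100 mL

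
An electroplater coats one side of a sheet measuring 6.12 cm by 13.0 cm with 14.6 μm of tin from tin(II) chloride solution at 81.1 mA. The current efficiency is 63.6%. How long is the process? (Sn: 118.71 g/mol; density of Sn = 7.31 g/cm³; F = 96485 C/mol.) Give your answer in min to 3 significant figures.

Plated area = 6.12 × 13.0 = 79.56 cm²
Volume = 79.56 × 14.6×10⁻⁴ cm = 0.1162 cm³
m(Sn) = 0.1162 × 7.31 = 0.8494 g
n(Sn) = 0.8494 / 118.71 = 0.007155 mol; n(e⁻) = 2 × 0.007155 = 0.01431 mol
Q = 0.01431 × 96485 / 0.636 = 2171 C
t = 2171 / 0.0811 = 26770 s = 446 min

446 min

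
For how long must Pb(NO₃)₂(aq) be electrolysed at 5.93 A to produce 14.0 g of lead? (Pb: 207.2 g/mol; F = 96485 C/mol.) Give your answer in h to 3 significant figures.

n(Pb) = 14.0 / 207.2 = 0.06757 mol
Pb²⁺ + 2e⁻ → Pb, so n(e⁻) = 2 × 0.06757 = 0.1351 mol
Q = 0.1351 × 96485 = 13040 C
t = Q / I = 13040 / 5.93 = 2199 s = 0.611 h

0.611 h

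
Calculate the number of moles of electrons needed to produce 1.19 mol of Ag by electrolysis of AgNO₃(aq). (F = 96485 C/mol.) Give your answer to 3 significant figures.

1.19 mol

Ag⁺ + e⁻ → Ag, so n(e⁻) = 1 × 1.19 = 1.190 mol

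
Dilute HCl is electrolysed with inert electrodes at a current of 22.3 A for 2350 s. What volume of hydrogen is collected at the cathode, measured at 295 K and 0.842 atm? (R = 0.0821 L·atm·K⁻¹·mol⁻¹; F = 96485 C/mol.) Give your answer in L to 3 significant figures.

7.81 L

Q = It = 22.3 × 2350 = 52410 C
Moles of electrons = 52410 / 96485 = 0.5432 mol
2H⁺ + 2e⁻ → H₂, so n(H₂) = 0.5432 / 2 = 0.2716 mol
V = nRT/P = 0.2716 × 0.0821 × 295 / 0.842 = 7.812 L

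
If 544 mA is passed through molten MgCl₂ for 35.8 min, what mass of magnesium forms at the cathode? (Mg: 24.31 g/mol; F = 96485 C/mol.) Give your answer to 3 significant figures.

0.147 g

Charge passed = 0.544 × 2148 = 1169 C
Moles of electrons = 1169 / 96485 = 0.01212 mol
Mg²⁺ + 2e⁻ → Mg, so n(Mg) = 0.01212 / 2 = 0.006060 mol
m = 0.006060 × 24.31 = 0.147 g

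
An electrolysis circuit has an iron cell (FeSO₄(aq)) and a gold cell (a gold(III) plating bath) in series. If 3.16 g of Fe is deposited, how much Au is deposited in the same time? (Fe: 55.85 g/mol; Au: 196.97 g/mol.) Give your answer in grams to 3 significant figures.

n(Fe) = 3.16 / 55.85 = 0.05658 mol
Fe²⁺ + 2e⁻ → Fe, so n(e⁻) = 2 × 0.05658 = 0.1132 mol
In series, the same 0.1132 mol of electrons flows through the second cell.
Au³⁺ + 3e⁻ → Au, so n(Au) = 0.1132 / 3 = 0.03773 mol
m(Au) = 0.03773 × 196.97 = 7.43 g

7.43 g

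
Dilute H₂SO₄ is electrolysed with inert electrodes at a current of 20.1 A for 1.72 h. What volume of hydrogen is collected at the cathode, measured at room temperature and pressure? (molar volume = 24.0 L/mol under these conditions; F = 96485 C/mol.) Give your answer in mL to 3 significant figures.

15500 mL

Q = 20.1 A × 6192 s = 1.245×10^5 C
Moles of electrons = 1.245×10^5 / 96485 = 1.290 mol
2H⁺ + 2e⁻ → H₂, so n(H₂) = 1.290 / 2 = 0.6450 mol
V = 0.6450 × 24.0 = 15.48 L
= 15500 mL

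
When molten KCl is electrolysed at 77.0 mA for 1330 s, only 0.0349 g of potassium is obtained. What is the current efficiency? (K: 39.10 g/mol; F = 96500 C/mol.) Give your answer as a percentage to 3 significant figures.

Q = 0.0770 × 1330 = 102.4 C
n(e⁻) = 102.4 / 96500 = 0.001061 mol
K⁺ + e⁻ → K, so theoretical n(K) = 0.001061 mol → 0.04149 g
Efficiency = 0.0349 / 0.04149 = 0.8412 = 84.1%

84.1%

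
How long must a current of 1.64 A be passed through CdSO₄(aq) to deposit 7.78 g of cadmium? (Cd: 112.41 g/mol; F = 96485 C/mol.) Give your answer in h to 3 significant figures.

2.26 h

n(Cd) = 7.78 / 112.41 = 0.06921 mol
Cd²⁺ + 2e⁻ → Cd, so n(e⁻) = 2 × 0.06921 = 0.1384 mol
Q = 0.1384 × 96485 = 13350 C
t = Q / I = 13350 / 1.64 = 8140 s = 2.26 h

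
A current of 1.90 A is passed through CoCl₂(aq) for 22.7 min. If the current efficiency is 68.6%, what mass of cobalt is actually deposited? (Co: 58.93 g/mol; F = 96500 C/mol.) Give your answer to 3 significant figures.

0.542 g

Q = 1.90 × 1362 = 2588 C
n(e⁻) = 2588 / 96500 = 0.02682 mol
Co²⁺ + 2e⁻ → Co, so theoretical m(Co) = 0.01341 × 58.93 = 0.7903 g
Actual mass = 68.6% × 0.7903 = 0.542 g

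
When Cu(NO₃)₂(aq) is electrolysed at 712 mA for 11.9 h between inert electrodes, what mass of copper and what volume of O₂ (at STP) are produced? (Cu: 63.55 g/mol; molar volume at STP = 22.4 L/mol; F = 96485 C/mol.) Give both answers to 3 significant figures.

10.0 g Cu; 1.77 L O₂

Q = 0.712 × 42840 = 30500 C; n(e⁻) = 30500 / 96485 = 0.3161 mol
Cathode: Cu²⁺ + 2e⁻ → Cu → n(Cu) = 0.3161/2 = 0.1581 mol → 10.0 g
Anode: 2H₂O → O₂ + 4H⁺ + 4e⁻ → n(O₂) = 0.3161/4 = 0.07903 mol → 1.77 L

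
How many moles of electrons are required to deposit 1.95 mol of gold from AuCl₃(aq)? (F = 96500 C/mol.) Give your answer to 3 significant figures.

Au³⁺ + 3e⁻ → Au, so n(e⁻) = 3 × 1.95 = 5.850 mol

5.85 mol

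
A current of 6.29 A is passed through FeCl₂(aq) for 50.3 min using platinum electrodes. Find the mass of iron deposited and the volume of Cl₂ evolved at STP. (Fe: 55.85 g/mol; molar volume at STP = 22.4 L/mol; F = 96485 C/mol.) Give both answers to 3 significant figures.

5.49 g Fe; 2.20 L Cl₂

Q = 6.29 × 3018 = 18980 C; n(e⁻) = 18980 / 96485 = 0.1967 mol
Cathode: Fe²⁺ + 2e⁻ → Fe → n(Fe) = 0.1967/2 = 0.09835 mol → 5.49 g
Anode: 2Cl⁻ → Cl₂ + 2e⁻ → n(Cl₂) = 0.1967/2 = 0.09835 mol → 2.20 L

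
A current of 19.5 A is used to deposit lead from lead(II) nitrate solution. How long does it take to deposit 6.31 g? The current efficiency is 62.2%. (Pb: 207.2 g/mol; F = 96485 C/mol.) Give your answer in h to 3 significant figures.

n(Pb) = 6.31 / 207.2 = 0.03045 mol
Pb²⁺ + 2e⁻ → Pb, so n(e⁻) = 2 × 0.03045 = 0.06090 mol
Q = 0.06090 × 96485 / 0.622 = 9447 C
t = Q / I = 9447 / 19.5 = 484.5 s = 0.135 h

0.135 h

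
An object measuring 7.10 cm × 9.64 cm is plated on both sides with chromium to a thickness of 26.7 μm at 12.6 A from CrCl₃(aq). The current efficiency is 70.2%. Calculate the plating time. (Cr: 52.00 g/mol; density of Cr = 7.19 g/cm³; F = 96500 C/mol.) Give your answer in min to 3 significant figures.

27.6 min

Plated area = 2 × 7.10 × 9.64 = 136.9 cm²
Volume = 136.9 × 26.7×10⁻⁴ cm = 0.3655 cm³
m(Cr) = 0.3655 × 7.19 = 2.628 g
n(Cr) = 2.628 / 52.00 = 0.05054 mol; n(e⁻) = 3 × 0.05054 = 0.1516 mol
Q = 0.1516 × 96500 / 0.702 = 20840 C
t = 20840 / 12.6 = 1654 s = 27.6 min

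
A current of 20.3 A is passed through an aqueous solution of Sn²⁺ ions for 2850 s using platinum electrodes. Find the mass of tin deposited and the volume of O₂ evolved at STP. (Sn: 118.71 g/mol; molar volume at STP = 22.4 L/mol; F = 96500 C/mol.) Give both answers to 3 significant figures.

Q = 20.3 × 2850 = 57860 C; n(e⁻) = 57860 / 96500 = 0.5996 mol
Cathode: Sn²⁺ + 2e⁻ → Sn → n(Sn) = 0.5996/2 = 0.2998 mol → 35.6 g
Anode: 2H₂O → O₂ + 4H⁺ + 4e⁻ → n(O₂) = 0.5996/4 = 0.1499 mol → 3.36 L

35.6 g Sn; 3.36 L O₂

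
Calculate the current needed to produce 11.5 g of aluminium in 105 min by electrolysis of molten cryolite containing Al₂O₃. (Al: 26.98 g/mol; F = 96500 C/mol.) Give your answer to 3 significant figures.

n(Al) = 11.5 / 26.98 = 0.4262 mol
Al³⁺ + 3e⁻ → Al, so n(e⁻) = 3 × 0.4262 = 1.279 mol
Q = 1.279 × 96500 = 1.234×10^5 C
I = Q / t = 1.234×10^5 / 6300 s = 19.6 A

19.6 A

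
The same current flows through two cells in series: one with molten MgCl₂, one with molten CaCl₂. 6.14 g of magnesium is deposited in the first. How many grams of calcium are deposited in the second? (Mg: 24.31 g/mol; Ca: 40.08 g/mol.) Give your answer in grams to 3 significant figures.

10.1 g

n(Mg) = 6.14 / 24.31 = 0.2526 mol
Mg²⁺ + 2e⁻ → Mg, so n(e⁻) = 2 × 0.2526 = 0.5052 mol
Since the cells are in series, n(e⁻) in the Ca cell is also 0.5052 mol.
Ca²⁺ + 2e⁻ → Ca, so n(Ca) = 0.5052 / 2 = 0.2526 mol
m(Ca) = 0.2526 × 40.08 = 10.1 g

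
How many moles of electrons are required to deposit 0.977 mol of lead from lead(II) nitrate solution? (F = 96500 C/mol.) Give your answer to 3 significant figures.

Pb²⁺ + 2e⁻ → Pb, so n(e⁻) = 2 × 0.977 = 1.954 mol

1.95 mol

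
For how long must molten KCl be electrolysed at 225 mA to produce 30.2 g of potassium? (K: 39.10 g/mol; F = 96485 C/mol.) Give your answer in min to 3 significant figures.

n(K) = 30.2 / 39.10 = 0.7724 mol
K⁺ + e⁻ → K, so n(e⁻) = 0.7724 mol
Q = 0.7724 × 96485 = 74530 C
t = Q / I = 74530 / 0.225 = 3.312×10^5 s = 5520 min

5520 min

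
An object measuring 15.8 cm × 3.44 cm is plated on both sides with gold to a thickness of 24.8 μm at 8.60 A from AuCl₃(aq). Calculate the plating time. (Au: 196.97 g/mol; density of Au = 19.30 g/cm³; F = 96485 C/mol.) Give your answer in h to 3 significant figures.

0.247 h

Plated area = 2 × 15.8 × 3.44 = 108.7 cm²
Volume = 108.7 × 24.8×10⁻⁴ cm = 0.2696 cm³
m(Au) = 0.2696 × 19.30 = 5.203 g
n(Au) = 5.203 / 196.97 = 0.02642 mol; n(e⁻) = 3 × 0.02642 = 0.07926 mol
Q = 0.07926 × 96485 = 7647 C
t = 7647 / 8.60 = 889.2 s = 0.247 h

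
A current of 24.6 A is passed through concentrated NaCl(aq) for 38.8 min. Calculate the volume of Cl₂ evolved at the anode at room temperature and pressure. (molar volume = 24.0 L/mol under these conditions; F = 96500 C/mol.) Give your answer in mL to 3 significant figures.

Q = It = 24.6 × 2328 = 57270 C
n(e⁻) = Q/F = 57270/96500 = 0.5935 mol
2Cl⁻ → Cl₂ + 2e⁻, so n(Cl₂) = 0.5935 / 2 = 0.2968 mol
V = 0.2968 × 24.0 = 7.123 L
= 7120 mL

7120 mL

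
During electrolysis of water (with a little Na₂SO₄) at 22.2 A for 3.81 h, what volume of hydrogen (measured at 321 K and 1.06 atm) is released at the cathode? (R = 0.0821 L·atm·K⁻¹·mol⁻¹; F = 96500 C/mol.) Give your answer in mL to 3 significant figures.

Q = It = 22.2 × 13716 = 3.045×10^5 C
Moles of electrons = 3.045×10^5 / 96500 = 3.155 mol
2H⁺ + 2e⁻ → H₂, so n(H₂) = 3.155 / 2 = 1.578 mol
V = nRT/P = 1.578 × 0.0821 × 321 / 1.06 = 39.23 L
= 39200 mL

39200 mL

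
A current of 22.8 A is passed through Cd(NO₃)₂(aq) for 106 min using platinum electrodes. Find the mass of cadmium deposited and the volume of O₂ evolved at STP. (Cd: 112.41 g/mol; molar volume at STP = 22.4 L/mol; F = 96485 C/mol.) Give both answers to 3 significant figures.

Q = 22.8 × 6360 = 1.450×10^5 C; n(e⁻) = 1.450×10^5 / 96485 = 1.503 mol
Cathode: Cd²⁺ + 2e⁻ → Cd → n(Cd) = 1.503/2 = 0.7515 mol → 84.5 g
Anode: 2H₂O → O₂ + 4H⁺ + 4e⁻ → n(O₂) = 1.503/4 = 0.3758 mol → 8.42 L

84.5 g Cd; 8.42 L O₂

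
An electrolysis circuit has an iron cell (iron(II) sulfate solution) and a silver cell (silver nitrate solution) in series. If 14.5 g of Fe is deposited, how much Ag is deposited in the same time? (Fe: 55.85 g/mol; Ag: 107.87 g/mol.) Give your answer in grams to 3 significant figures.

n(Fe) = 14.5 / 55.85 = 0.2596 mol
Fe²⁺ + 2e⁻ → Fe, so n(e⁻) = 2 × 0.2596 = 0.5192 mol
The cells are in series, so the same charge (and hence the same n(e⁻) = 0.5192 mol) passes through both.
Ag⁺ + e⁻ → Ag, so n(Ag) = 0.5192 mol
m(Ag) = 0.5192 × 107.87 = 56.0 g

56.0 g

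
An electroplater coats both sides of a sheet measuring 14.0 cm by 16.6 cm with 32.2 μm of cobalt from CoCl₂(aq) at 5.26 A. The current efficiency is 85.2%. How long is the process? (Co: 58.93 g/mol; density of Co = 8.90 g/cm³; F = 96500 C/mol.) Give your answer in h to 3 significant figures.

2.70 h

Plated area = 2 × 14.0 × 16.6 = 464.8 cm²
Volume = 464.8 × 32.2×10⁻⁴ cm = 1.497 cm³
m(Co) = 1.497 × 8.90 = 13.32 g
n(Co) = 13.32 / 58.93 = 0.2260 mol; n(e⁻) = 2 × 0.2260 = 0.4520 mol
Q = 0.4520 × 96500 / 0.852 = 51190 C
t = 51190 / 5.26 = 9732 s = 2.70 h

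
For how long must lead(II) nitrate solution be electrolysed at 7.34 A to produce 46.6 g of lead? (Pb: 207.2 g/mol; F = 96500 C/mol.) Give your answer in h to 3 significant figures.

1.64 h

n(Pb) = 46.6 / 207.2 = 0.2249 mol
Pb²⁺ + 2e⁻ → Pb, so n(e⁻) = 2 × 0.2249 = 0.4498 mol
Q = 0.4498 × 96500 = 43410 C
t = Q / I = 43410 / 7.34 = 5914 s = 1.64 h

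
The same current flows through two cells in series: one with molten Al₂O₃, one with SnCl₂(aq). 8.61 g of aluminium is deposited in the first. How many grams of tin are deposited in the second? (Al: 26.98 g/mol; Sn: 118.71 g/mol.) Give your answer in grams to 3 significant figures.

56.8 g

n(Al) = 8.61 / 26.98 = 0.3191 mol
Al³⁺ + 3e⁻ → Al, so n(e⁻) = 3 × 0.3191 = 0.9573 mol
The cells are in series, so the same charge (and hence the same n(e⁻) = 0.9573 mol) passes through both.
Sn²⁺ + 2e⁻ → Sn, so n(Sn) = 0.9573 / 2 = 0.4787 mol
m(Sn) = 0.4787 × 118.71 = 56.8 g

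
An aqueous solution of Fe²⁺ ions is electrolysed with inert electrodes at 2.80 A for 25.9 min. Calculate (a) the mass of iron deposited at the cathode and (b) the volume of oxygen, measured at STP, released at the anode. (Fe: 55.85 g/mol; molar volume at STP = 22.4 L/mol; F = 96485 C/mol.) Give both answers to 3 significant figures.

Q = 2.80 × 1554 = 4351 C; n(e⁻) = 4351 / 96485 = 0.04510 mol
Cathode: Fe²⁺ + 2e⁻ → Fe → n(Fe) = 0.04510/2 = 0.02255 mol → 1.26 g
Anode: 2H₂O → O₂ + 4H⁺ + 4e⁻ → n(O₂) = 0.04510/4 = 0.01128 mol → 0.253 L

1.26 g Fe; 0.253 L O₂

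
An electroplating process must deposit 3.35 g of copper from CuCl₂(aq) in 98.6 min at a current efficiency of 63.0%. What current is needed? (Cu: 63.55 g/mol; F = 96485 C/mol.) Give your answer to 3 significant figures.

n(Cu) = 3.35 / 63.55 = 0.05271 mol
Cu²⁺ + 2e⁻ → Cu, so n(e⁻) = 2 × 0.05271 = 0.1054 mol
Q = 0.1054 × 96485 / 0.630 = 16140 C
I = Q / t = 16140 / 5916 s = 2.73 A

2.73 A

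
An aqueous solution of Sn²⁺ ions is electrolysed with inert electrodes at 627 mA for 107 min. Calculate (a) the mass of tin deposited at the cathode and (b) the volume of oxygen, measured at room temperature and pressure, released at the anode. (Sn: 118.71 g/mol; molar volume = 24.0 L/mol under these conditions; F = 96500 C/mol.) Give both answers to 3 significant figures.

Q = 0.627 × 6420 = 4025 C; n(e⁻) = 4025 / 96500 = 0.04171 mol
Cathode: Sn²⁺ + 2e⁻ → Sn → n(Sn) = 0.04171/2 = 0.02086 mol → 2.48 g
Anode: 2H₂O → O₂ + 4H⁺ + 4e⁻ → n(O₂) = 0.04171/4 = 0.01043 mol → 0.250 L

2.48 g Sn; 0.250 L O₂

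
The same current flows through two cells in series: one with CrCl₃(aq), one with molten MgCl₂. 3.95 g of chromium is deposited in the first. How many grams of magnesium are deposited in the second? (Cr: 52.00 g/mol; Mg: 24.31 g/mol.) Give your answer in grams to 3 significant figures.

n(Cr) = 3.95 / 52.00 = 0.07596 mol
Cr³⁺ + 3e⁻ → Cr, so n(e⁻) = 3 × 0.07596 = 0.2279 mol
Since the cells are in series, n(e⁻) in the Mg cell is also 0.2279 mol.
Mg²⁺ + 2e⁻ → Mg, so n(Mg) = 0.2279 / 2 = 0.1140 mol
m(Mg) = 0.1140 × 24.31 = 2.77 g

2.77 g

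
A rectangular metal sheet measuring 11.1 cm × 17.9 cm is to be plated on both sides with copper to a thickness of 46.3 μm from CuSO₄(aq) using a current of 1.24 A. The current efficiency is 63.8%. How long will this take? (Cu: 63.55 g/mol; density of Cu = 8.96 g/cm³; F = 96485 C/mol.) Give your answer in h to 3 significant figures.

Plated area = 2 × 11.1 × 17.9 = 397.4 cm²
Volume = 397.4 × 46.3×10⁻⁴ cm = 1.840 cm³
m(Cu) = 1.840 × 8.96 = 16.49 g
n(Cu) = 16.49 / 63.55 = 0.2595 mol; n(e⁻) = 2 × 0.2595 = 0.5190 mol
Q = 0.5190 × 96485 / 0.638 = 78490 C
t = 78490 / 1.24 = 63300 s = 17.6 h

17.6 h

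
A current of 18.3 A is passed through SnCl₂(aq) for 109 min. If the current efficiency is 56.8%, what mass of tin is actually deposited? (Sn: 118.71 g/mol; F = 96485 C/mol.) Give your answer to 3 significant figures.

Q = 18.3 × 6540 = 1.197×10^5 C
n(e⁻) = 1.197×10^5 / 96485 = 1.241 mol
Sn²⁺ + 2e⁻ → Sn, so theoretical m(Sn) = 0.6205 × 118.71 = 73.66 g
Actual mass = 56.8% × 73.66 = 41.8 g

41.8 g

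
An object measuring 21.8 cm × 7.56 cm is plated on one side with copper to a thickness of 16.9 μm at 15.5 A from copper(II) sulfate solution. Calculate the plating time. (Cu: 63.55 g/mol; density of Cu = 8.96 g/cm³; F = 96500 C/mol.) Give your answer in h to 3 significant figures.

0.136 h

Plated area = 21.8 × 7.56 = 164.8 cm²
Volume = 164.8 × 16.9×10⁻⁴ cm = 0.2785 cm³
m(Cu) = 0.2785 × 8.96 = 2.495 g
n(Cu) = 2.495 / 63.55 = 0.03926 mol; n(e⁻) = 2 × 0.03926 = 0.07852 mol
Q = 0.07852 × 96500 = 7577 C
t = 7577 / 15.5 = 488.8 s = 0.136 h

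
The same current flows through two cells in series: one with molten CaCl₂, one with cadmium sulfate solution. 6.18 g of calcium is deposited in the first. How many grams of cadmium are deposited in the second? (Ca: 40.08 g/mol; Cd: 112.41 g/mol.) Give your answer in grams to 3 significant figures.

n(Ca) = 6.18 / 40.08 = 0.1542 mol
Ca²⁺ + 2e⁻ → Ca, so n(e⁻) = 2 × 0.1542 = 0.3084 mol
In series, the same 0.3084 mol of electrons flows through the second cell.
Cd²⁺ + 2e⁻ → Cd, so n(Cd) = 0.3084 / 2 = 0.1542 mol
m(Cd) = 0.1542 × 112.41 = 17.3 g

17.3 g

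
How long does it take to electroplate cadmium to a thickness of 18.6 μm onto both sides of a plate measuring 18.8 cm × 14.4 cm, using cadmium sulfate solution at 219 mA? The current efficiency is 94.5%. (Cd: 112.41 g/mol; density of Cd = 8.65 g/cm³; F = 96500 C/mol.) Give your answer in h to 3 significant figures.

20.1 h

Plated area = 2 × 18.8 × 14.4 = 541.4 cm²
Volume = 541.4 × 18.6×10⁻⁴ cm = 1.007 cm³
m(Cd) = 1.007 × 8.65 = 8.711 g
n(Cd) = 8.711 / 112.41 = 0.07749 mol; n(e⁻) = 2 × 0.07749 = 0.1550 mol
Q = 0.1550 × 96500 / 0.945 = 15830 C
t = 15830 / 0.219 = 72280 s = 20.1 h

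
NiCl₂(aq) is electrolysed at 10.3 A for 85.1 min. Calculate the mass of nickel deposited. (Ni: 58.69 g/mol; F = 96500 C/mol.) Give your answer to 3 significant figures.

16.0 g

Q = 10.3 A × 5106 s = 52590 C
n(e⁻) = 52590 / 96500 = 0.5450 mol
Ni²⁺ + 2e⁻ → Ni, so n(Ni) = 0.5450 / 2 = 0.2725 mol
m = 0.2725 × 58.69 = 16.0 g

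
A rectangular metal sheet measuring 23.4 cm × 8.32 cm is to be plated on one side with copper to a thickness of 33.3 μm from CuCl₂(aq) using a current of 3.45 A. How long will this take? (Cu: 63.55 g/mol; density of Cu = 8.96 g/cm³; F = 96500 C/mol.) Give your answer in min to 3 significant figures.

Plated area = 23.4 × 8.32 = 194.7 cm²
Volume = 194.7 × 33.3×10⁻⁴ cm = 0.6484 cm³
m(Cu) = 0.6484 × 8.96 = 5.810 g
n(Cu) = 5.810 / 63.55 = 0.09142 mol; n(e⁻) = 2 × 0.09142 = 0.1828 mol
Q = 0.1828 × 96500 = 17640 C
t = 17640 / 3.45 = 5113 s = 85.2 min

85.2 min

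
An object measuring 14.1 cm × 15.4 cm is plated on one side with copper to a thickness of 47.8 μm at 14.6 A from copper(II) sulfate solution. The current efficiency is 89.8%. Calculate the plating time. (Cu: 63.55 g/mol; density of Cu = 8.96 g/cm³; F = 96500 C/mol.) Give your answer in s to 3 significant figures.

2150 s

Plated area = 14.1 × 15.4 = 217.1 cm²
Volume = 217.1 × 47.8×10⁻⁴ cm = 1.038 cm³
m(Cu) = 1.038 × 8.96 = 9.300 g
n(Cu) = 9.300 / 63.55 = 0.1463 mol; n(e⁻) = 2 × 0.1463 = 0.2926 mol
Q = 0.2926 × 96500 / 0.898 = 31440 C
t = 31440 / 14.6 = 2153 s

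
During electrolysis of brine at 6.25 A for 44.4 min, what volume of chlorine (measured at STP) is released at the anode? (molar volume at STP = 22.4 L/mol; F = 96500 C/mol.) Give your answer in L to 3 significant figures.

1.93 L

Charge passed = 6.25 × 2664 = 16650 C
n(e⁻) = Q/F = 16650/96500 = 0.1725 mol
2Cl⁻ → Cl₂ + 2e⁻, so n(Cl₂) = 0.1725 / 2 = 0.08625 mol
V = 0.08625 × 22.4 = 1.932 L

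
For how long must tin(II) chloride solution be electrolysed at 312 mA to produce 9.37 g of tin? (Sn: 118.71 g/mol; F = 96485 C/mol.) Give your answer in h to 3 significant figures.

13.6 h

n(Sn) = 9.37 / 118.71 = 0.07893 mol
Sn²⁺ + 2e⁻ → Sn, so n(e⁻) = 2 × 0.07893 = 0.1579 mol
Q = 0.1579 × 96485 = 15230 C
t = Q / I = 15230 / 0.312 = 48810 s = 13.6 h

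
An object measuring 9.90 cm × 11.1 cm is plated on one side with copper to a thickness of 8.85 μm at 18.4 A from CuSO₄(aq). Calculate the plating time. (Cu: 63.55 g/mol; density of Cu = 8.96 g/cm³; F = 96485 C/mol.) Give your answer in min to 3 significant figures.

Plated area = 9.90 × 11.1 = 109.9 cm²
Volume = 109.9 × 8.85×10⁻⁴ cm = 0.09726 cm³
m(Cu) = 0.09726 × 8.96 = 0.8714 g
n(Cu) = 0.8714 / 63.55 = 0.01371 mol; n(e⁻) = 2 × 0.01371 = 0.02742 mol
Q = 0.02742 × 96485 = 2646 C
t = 2646 / 18.4 = 143.8 s = 2.40 min

2.40 min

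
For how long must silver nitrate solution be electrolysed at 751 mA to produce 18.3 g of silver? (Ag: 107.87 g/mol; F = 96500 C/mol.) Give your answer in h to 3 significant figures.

6.06 h

n(Ag) = 18.3 / 107.87 = 0.1696 mol
Ag⁺ + e⁻ → Ag, so n(e⁻) = 0.1696 mol
Q = 0.1696 × 96500 = 16370 C
t = Q / I = 16370 / 0.751 = 21800 s = 6.06 h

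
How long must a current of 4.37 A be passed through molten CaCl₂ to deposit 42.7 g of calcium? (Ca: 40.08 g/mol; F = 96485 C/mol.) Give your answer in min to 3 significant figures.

784 min

n(Ca) = 42.7 / 40.08 = 1.065 mol
Ca²⁺ + 2e⁻ → Ca, so n(e⁻) = 2 × 1.065 = 2.130 mol
Q = 2.130 × 96485 = 2.055×10^5 C
t = Q / I = 2.055×10^5 / 4.37 = 47030 s = 784 min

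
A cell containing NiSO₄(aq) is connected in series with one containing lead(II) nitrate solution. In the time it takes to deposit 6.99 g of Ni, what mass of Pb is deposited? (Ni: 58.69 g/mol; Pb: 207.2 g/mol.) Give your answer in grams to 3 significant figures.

n(Ni) = 6.99 / 58.69 = 0.1191 mol
Ni²⁺ + 2e⁻ → Ni, so n(e⁻) = 2 × 0.1191 = 0.2382 mol
Since the cells are in series, n(e⁻) in the Pb cell is also 0.2382 mol.
Pb²⁺ + 2e⁻ → Pb, so n(Pb) = 0.2382 / 2 = 0.1191 mol
m(Pb) = 0.1191 × 207.2 = 24.7 g

24.7 g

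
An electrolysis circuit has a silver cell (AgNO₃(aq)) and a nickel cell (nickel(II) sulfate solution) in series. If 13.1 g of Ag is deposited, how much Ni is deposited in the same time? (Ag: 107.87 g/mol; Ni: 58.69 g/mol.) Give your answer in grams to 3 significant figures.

n(Ag) = 13.1 / 107.87 = 0.1214 mol
Ag⁺ + e⁻ → Ag, so n(e⁻) = 0.1214 mol
The cells are in series, so the same charge (and hence the same n(e⁻) = 0.1214 mol) passes through both.
Ni²⁺ + 2e⁻ → Ni, so n(Ni) = 0.1214 / 2 = 0.06070 mol
m(Ni) = 0.06070 × 58.69 = 3.56 g

3.56 g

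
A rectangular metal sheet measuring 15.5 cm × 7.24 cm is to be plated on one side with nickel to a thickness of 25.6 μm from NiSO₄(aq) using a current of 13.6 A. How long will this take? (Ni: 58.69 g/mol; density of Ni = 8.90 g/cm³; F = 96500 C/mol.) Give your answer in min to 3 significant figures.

10.3 min

Plated area = 15.5 × 7.24 = 112.2 cm²
Volume = 112.2 × 25.6×10⁻⁴ cm = 0.2872 cm³
m(Ni) = 0.2872 × 8.90 = 2.556 g
n(Ni) = 2.556 / 58.69 = 0.04355 mol; n(e⁻) = 2 × 0.04355 = 0.08710 mol
Q = 0.08710 × 96500 = 8405 C
t = 8405 / 13.6 = 618.0 s = 10.3 min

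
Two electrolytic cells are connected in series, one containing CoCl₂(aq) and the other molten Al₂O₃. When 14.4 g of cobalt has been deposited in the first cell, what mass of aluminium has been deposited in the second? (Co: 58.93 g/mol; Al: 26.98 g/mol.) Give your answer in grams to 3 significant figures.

n(Co) = 14.4 / 58.93 = 0.2444 mol
Co²⁺ + 2e⁻ → Co, so n(e⁻) = 2 × 0.2444 = 0.4888 mol
In series, the same 0.4888 mol of electrons flows through the second cell.
Al³⁺ + 3e⁻ → Al, so n(Al) = 0.4888 / 3 = 0.1629 mol
m(Al) = 0.1629 × 26.98 = 4.40 g

4.40 g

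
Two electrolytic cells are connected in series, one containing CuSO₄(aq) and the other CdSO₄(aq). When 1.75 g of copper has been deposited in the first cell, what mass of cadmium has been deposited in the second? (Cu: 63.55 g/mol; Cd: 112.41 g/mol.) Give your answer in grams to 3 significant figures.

n(Cu) = 1.75 / 63.55 = 0.02754 mol
Cu²⁺ + 2e⁻ → Cu, so n(e⁻) = 2 × 0.02754 = 0.05508 mol
Since the cells are in series, n(e⁻) in the Cd cell is also 0.05508 mol.
Cd²⁺ + 2e⁻ → Cd, so n(Cd) = 0.05508 / 2 = 0.02754 mol
m(Cd) = 0.02754 × 112.41 = 3.10 g

3.10 g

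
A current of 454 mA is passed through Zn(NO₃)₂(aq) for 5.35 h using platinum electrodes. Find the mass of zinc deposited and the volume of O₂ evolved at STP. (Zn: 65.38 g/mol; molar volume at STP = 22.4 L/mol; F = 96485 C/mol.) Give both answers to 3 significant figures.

Q = 0.454 × 19260 = 8744 C; n(e⁻) = 8744 / 96485 = 0.09063 mol
Cathode: Zn²⁺ + 2e⁻ → Zn → n(Zn) = 0.09063/2 = 0.04532 mol → 2.96 g
Anode: 2H₂O → O₂ + 4H⁺ + 4e⁻ → n(O₂) = 0.09063/4 = 0.02266 mol → 0.508 L

2.96 g Zn; 0.508 L O₂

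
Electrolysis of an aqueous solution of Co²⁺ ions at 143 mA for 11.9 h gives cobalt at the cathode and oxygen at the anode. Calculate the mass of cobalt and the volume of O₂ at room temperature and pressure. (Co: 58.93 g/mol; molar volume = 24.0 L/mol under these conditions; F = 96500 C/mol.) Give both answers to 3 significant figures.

1.87 g Co; 0.381 L O₂

Q = 0.143 × 42840 = 6126 C; n(e⁻) = 6126 / 96500 = 0.06348 mol
Cathode: Co²⁺ + 2e⁻ → Co → n(Co) = 0.06348/2 = 0.03174 mol → 1.87 g
Anode: 2H₂O → O₂ + 4H⁺ + 4e⁻ → n(O₂) = 0.06348/4 = 0.01587 mol → 0.381 L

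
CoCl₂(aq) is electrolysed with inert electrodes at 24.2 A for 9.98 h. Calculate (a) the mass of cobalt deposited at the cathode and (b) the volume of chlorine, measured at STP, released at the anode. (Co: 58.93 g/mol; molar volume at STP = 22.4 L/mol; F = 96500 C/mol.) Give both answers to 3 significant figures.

265 g Co; 101 L Cl₂

Q = 24.2 × 35928 = 8.695×10^5 C; n(e⁻) = 8.695×10^5 / 96500 = 9.010 mol
Cathode: Co²⁺ + 2e⁻ → Co → n(Co) = 9.010/2 = 4.505 mol → 265 g
Anode: 2Cl⁻ → Cl₂ + 2e⁻ → n(Cl₂) = 9.010/2 = 4.505 mol → 101 L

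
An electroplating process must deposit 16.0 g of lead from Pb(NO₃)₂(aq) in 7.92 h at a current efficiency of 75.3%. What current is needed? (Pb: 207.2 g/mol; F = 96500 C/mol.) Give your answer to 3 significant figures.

0.694 A

n(Pb) = 16.0 / 207.2 = 0.07722 mol
Pb²⁺ + 2e⁻ → Pb, so n(e⁻) = 2 × 0.07722 = 0.1544 mol
Q = 0.1544 × 96500 / 0.753 = 19790 C
I = Q / t = 19790 / 28512 s = 0.694 A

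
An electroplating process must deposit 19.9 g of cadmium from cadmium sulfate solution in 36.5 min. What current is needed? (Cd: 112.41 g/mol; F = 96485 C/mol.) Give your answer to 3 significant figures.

n(Cd) = 19.9 / 112.41 = 0.1770 mol
Cd²⁺ + 2e⁻ → Cd, so n(e⁻) = 2 × 0.1770 = 0.3540 mol
Q = 0.3540 × 96485 = 34160 C
I = Q / t = 34160 / 2190 s = 15.6 A

15.6 A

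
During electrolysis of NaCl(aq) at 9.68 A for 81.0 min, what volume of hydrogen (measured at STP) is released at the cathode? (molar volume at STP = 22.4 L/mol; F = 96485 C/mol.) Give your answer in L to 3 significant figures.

Q = 9.68 A × 4860 s = 47040 C
n(e⁻) = Q/F = 47040/96485 = 0.4875 mol
2H⁺ + 2e⁻ → H₂, so n(H₂) = 0.4875 / 2 = 0.2438 mol
V = 0.2438 × 22.4 = 5.461 L

5.46 L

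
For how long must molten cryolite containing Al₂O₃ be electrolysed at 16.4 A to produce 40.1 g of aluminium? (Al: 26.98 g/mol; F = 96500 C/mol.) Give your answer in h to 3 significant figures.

n(Al) = 40.1 / 26.98 = 1.486 mol
Al³⁺ + 3e⁻ → Al, so n(e⁻) = 3 × 1.486 = 4.458 mol
Q = 4.458 × 96500 = 4.302×10^5 C
t = Q / I = 4.302×10^5 / 16.4 = 26230 s = 7.29 h

7.29 h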